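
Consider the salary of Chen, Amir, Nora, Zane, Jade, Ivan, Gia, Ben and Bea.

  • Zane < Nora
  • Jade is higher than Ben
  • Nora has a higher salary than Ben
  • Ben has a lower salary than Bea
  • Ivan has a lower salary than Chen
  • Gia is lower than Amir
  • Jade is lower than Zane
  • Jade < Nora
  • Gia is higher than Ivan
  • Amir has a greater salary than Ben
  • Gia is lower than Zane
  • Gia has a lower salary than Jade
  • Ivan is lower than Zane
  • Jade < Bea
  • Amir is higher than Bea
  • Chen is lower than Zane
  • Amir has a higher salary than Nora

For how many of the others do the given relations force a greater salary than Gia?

Directly above Gia: Jade, Zane, Amir.
One step further: Bea, Nora (5 so far).
Nothing else is reachable above Gia; 5 in all.

5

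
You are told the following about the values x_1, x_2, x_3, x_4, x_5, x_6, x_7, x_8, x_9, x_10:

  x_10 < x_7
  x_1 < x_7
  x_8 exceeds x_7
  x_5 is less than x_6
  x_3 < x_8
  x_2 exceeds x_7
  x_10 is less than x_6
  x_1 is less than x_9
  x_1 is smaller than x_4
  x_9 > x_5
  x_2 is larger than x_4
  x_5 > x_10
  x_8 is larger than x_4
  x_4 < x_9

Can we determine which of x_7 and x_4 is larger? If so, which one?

Following every chain through x_7: above x_7 we get x_8, x_2; below x_7 we get x_1, x_10.
x_4 is not reached, and no chain runs the other way from x_4 to x_7.
So the given relations leave the order of x_7 and x_4 undetermined.

undetermined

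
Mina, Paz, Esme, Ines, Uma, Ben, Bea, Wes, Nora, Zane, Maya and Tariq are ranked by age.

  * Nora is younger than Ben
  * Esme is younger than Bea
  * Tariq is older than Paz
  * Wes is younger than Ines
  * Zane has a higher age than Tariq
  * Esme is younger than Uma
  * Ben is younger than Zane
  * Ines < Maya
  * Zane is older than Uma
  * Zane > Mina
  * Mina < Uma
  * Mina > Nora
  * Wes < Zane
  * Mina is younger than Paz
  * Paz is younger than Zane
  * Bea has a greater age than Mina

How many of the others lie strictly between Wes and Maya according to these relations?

1

Chaining upward from Wes reaches: Ines, Zane.
Chaining downward from Maya reaches: Ines.
Strictly between Wes and Maya are those in both lists: Ines — 1 element.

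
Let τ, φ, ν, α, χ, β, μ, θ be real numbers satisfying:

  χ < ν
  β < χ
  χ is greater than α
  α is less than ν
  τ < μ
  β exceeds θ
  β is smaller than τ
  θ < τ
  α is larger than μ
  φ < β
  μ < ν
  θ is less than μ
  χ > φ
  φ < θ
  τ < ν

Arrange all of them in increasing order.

Nothing is placed below φ, so it is least; from there φ < θ; θ < β; β < τ; τ < μ; μ < α; α < χ; χ < ν, each given directly.

φ < θ < β < τ < μ < α < χ < ν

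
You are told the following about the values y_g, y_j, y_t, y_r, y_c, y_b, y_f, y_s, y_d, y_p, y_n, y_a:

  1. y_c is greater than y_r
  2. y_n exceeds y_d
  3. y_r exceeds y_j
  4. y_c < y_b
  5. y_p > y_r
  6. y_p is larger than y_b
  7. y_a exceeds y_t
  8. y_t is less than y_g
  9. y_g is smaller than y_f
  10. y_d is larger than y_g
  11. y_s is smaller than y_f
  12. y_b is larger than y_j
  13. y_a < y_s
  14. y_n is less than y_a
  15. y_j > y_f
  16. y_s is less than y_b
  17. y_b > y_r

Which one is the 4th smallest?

The consecutive relations fix a unique order: y_t < y_g < y_d < y_n < y_a < y_s < y_f < y_j < y_r < y_c < y_b < y_p.
The 4th smallest is y_n.

y_n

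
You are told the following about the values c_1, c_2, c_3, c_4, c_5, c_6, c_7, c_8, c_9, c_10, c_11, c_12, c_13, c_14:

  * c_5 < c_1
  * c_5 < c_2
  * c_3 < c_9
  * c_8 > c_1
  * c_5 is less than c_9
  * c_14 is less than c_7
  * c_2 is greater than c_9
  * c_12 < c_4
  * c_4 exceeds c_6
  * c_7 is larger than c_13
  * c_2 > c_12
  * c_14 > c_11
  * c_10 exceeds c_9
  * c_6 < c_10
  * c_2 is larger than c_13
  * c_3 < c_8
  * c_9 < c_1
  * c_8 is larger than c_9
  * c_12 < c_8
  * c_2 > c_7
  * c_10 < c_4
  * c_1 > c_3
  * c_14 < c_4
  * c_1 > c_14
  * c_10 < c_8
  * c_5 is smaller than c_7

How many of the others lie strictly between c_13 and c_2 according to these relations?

1

Chaining upward from c_13 reaches: c_7.
Chaining downward from c_2 reaches: c_5, c_3, c_9, c_11, c_14, c_7, c_12.
Strictly between c_13 and c_2 are those in both lists: c_7 — 1 element.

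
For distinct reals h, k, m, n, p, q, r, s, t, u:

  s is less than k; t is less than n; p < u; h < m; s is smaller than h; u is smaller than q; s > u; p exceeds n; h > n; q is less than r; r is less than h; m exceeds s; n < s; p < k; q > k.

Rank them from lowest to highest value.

Each adjacent pair is fixed by a given relation: t < n; n < p; p < u; u < s; s < k; k < q; q < r; r < h; h < m. Chaining them end to end gives the full order.

t < n < p < u < s < k < q < r < h < m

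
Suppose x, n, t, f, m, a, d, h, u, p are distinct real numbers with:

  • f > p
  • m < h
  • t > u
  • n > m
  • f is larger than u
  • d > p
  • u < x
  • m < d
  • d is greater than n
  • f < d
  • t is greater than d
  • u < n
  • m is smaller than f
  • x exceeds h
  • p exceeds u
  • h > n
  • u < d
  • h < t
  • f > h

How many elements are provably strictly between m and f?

2

The relations place m below f. An element lies strictly between them when it is forced above m and also forced below f.
Above m: {n, h, x, d, t}. Below f: {u, p, n, h}.
Intersection: {n, h} — 2.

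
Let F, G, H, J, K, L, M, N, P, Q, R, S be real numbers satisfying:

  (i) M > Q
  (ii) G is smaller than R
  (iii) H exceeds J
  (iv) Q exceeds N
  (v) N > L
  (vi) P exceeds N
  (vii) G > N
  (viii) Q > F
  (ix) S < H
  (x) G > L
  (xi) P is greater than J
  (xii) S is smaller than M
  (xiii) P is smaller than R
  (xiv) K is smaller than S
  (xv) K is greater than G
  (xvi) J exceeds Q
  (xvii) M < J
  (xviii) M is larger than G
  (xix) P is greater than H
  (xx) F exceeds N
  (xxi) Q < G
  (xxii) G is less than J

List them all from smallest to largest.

L < N < F < Q < G < K < S < M < J < H < P < R

The consecutive links are each given: L < N; N < F; F < Q; Q < G; G < K; K < S; S < M; M < J; J < H; H < P; P < R.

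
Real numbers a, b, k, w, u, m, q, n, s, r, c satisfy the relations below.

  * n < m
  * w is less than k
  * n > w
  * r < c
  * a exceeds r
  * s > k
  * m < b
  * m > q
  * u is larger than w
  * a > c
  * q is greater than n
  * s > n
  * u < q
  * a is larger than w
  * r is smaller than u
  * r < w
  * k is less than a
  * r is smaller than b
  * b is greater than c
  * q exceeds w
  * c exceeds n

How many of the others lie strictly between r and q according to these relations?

3

The relations place r below q. An element lies strictly between them when it is forced above r and also forced below q.
Above r: {w, u, k, n, c, s, a, m, b}. Below q: {w, u, n}.
Intersection: {w, u, n} — 3.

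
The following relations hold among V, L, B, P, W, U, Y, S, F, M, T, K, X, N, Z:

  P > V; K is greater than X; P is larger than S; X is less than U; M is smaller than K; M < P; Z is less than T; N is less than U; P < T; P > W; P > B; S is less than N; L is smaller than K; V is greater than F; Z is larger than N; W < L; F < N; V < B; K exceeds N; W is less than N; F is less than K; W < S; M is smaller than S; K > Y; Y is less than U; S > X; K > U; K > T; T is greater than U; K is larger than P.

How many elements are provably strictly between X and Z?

The relations place X below Z. An element lies strictly between them when it is forced above X and also forced below Z.
Above X: {S, N, U, P, T, K}. Below Z: {F, W, M, S, N}.
Intersection: {S, N} — 2.

2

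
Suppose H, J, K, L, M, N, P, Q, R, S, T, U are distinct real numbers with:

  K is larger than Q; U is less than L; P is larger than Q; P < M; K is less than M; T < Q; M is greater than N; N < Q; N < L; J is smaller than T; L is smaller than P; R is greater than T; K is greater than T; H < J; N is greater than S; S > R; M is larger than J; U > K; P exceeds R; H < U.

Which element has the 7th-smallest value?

Q

Piecing the relations together gives one ordering: H < J < T < R < S < N < Q < K < U < L < P < M.
Counting 7 from the smallest end gives Q.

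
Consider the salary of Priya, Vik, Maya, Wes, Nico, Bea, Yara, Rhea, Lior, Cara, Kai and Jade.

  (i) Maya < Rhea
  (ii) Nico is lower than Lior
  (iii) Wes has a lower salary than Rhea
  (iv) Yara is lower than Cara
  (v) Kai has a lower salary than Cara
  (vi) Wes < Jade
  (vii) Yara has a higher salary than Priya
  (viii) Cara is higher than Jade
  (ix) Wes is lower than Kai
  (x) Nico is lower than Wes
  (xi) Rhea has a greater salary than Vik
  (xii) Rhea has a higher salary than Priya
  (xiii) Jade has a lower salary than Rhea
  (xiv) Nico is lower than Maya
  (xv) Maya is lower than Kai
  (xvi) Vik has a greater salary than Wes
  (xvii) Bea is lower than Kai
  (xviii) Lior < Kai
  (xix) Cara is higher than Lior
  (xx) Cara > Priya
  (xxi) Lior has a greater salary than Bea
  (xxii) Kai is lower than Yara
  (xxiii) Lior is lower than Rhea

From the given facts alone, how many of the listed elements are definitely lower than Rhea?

The elements the relations force below Rhea are Nico, Wes, Priya, Bea, Jade, Lior, Vik, Maya — no chain reaches any other.
That is 8.

8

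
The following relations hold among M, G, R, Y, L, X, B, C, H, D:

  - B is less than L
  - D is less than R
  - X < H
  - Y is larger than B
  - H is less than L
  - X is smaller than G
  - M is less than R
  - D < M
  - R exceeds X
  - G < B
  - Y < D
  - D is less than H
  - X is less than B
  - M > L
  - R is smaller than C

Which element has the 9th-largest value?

The consecutive relations fix a unique order: X < G < B < Y < D < H < L < M < R < C.
The 9th largest is G.

G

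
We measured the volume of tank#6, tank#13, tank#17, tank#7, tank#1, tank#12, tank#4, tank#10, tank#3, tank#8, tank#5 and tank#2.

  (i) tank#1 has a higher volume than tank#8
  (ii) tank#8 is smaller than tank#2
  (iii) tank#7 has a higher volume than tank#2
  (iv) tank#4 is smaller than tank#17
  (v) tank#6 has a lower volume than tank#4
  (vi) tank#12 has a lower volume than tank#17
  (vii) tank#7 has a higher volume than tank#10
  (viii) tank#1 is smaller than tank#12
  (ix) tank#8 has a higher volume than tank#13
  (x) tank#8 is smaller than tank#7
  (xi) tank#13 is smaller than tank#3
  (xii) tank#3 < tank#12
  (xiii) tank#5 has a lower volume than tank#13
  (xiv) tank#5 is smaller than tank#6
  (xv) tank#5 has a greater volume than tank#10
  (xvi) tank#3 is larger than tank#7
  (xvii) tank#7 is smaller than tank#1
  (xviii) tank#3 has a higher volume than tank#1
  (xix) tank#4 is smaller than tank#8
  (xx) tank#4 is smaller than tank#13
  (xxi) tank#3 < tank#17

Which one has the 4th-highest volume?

Chaining the given pairs: tank#10 < tank#5 < tank#6 < tank#4 < tank#13 < tank#8 < tank#2 < tank#7 < tank#1 < tank#3 < tank#12 < tank#17.
The 4th largest is tank#1.

tank#1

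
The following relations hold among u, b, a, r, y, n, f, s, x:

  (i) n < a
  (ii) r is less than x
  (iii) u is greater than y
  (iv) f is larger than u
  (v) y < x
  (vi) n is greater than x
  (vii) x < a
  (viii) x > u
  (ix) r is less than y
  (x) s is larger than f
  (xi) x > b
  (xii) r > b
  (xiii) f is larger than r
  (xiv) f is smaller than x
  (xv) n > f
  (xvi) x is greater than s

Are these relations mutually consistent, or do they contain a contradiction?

Every relation is compatible with b < r < y < u < f < s < x < n < a; the set is consistent.

consistent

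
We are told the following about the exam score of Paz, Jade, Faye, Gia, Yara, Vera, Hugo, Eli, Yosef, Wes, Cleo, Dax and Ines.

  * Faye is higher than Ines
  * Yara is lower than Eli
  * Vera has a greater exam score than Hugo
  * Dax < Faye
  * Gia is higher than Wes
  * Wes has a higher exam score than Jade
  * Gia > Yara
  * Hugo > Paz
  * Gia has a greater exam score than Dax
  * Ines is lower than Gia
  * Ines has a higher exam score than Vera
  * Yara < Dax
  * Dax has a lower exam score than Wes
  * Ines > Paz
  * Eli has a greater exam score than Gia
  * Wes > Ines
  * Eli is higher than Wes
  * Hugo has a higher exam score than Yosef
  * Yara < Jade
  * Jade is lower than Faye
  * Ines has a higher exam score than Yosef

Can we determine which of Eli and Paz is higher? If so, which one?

Eli

Chaining the given relations: Paz < Hugo < Vera < Ines < Gia < Eli.
So Eli is higher.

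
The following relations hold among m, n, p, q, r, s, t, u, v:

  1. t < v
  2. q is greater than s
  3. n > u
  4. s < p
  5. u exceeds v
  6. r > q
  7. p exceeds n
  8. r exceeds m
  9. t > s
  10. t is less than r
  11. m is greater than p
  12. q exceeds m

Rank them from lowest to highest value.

Nothing is placed below s, so it is least; from there s < t; t < v; v < u; u < n; n < p; p < m; m < q; q < r, each given directly.

s < t < v < u < n < p < m < q < r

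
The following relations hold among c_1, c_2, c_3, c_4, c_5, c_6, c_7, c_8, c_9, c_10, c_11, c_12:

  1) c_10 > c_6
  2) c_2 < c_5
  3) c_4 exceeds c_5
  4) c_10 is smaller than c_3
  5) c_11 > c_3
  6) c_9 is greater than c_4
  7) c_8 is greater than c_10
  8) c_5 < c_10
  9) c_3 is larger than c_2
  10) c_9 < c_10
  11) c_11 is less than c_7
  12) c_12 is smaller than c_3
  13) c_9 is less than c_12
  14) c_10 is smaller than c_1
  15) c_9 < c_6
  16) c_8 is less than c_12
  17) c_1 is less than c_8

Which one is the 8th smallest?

c_8

Chaining the given pairs: c_2 < c_5 < c_4 < c_9 < c_6 < c_10 < c_1 < c_8 < c_12 < c_3 < c_11 < c_7.
The 8th smallest is c_8.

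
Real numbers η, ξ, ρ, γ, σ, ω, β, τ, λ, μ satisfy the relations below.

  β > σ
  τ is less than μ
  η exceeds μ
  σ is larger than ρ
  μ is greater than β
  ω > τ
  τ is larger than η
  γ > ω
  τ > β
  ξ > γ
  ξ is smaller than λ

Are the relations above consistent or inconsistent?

inconsistent

We have τ < μ stated directly, yet also μ < η < τ by chaining the others — so μ < τ. Contradiction.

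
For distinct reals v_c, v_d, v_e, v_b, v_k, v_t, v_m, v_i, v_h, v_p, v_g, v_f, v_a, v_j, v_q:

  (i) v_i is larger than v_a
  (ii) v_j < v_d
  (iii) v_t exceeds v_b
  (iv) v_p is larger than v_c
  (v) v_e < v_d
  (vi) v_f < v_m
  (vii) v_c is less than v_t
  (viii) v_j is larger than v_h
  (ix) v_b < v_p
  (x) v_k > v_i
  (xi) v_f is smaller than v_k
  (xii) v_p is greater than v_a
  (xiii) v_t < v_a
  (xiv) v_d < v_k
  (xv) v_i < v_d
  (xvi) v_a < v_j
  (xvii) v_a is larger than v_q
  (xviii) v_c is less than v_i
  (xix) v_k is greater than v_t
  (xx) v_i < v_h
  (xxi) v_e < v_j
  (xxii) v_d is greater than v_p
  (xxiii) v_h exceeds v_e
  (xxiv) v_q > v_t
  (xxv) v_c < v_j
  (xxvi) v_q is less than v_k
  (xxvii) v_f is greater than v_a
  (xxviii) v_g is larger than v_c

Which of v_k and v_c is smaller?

v_c

Link the given pairs in sequence: v_c < v_t; v_t < v_q; v_q < v_a; v_a < v_i; v_i < v_h; v_h < v_j; v_j < v_d; v_d < v_k.
Together: v_c < v_t < v_q < v_a < v_i < v_h < v_j < v_d < v_k.
So v_c < v_k; v_c is the smaller of the two.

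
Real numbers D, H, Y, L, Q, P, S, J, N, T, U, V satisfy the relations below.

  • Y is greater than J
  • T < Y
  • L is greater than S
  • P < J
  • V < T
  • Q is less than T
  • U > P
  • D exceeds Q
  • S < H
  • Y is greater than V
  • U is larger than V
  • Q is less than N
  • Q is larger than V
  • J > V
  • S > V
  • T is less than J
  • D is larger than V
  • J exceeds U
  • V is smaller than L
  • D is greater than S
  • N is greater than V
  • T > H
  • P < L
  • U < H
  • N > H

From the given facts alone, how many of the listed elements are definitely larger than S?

The elements the relations force above S are H, T, L, N, J, D, Y — no chain reaches any other.
That is 7.

7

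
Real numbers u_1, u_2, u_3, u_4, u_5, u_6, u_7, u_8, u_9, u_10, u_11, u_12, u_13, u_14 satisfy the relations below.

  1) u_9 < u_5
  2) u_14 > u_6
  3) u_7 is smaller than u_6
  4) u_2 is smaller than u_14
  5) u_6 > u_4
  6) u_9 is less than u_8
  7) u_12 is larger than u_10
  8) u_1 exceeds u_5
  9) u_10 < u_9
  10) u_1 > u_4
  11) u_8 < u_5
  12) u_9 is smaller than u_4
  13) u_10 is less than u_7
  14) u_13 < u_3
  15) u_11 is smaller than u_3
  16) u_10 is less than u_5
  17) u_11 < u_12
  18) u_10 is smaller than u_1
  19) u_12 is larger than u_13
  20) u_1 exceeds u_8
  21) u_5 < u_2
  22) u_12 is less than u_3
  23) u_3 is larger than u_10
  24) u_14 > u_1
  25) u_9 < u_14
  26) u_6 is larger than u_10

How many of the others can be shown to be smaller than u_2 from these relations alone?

4

The elements the relations force below u_2 are u_10, u_9, u_8, u_5 — no chain reaches any other.
That is 4.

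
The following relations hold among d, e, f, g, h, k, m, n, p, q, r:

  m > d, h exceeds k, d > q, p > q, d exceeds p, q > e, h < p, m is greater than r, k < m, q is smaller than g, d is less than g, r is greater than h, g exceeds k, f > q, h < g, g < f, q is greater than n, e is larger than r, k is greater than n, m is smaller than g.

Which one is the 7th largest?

Piecing the relations together gives one ordering: n < k < h < r < e < q < p < d < m < g < f.
The 7th largest is e.

e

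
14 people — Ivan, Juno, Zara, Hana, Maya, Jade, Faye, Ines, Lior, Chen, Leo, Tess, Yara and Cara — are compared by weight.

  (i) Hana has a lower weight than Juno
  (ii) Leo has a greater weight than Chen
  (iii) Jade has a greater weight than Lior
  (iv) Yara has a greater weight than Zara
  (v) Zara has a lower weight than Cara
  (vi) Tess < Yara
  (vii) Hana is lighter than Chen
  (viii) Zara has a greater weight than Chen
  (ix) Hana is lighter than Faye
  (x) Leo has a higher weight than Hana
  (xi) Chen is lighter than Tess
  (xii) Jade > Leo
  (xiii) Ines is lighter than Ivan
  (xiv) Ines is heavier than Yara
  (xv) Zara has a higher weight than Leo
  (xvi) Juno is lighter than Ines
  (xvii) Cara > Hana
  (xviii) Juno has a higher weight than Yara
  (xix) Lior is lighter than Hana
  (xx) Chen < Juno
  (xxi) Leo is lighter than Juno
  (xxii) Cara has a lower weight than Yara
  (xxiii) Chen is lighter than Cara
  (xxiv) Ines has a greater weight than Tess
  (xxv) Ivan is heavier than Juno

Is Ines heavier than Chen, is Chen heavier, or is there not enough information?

Chen < Leo and Leo < Zara give Chen < Zara.
With Zara < Yara: Chen < Leo < Zara < Yara.
With Yara < Juno: Chen < Leo < Zara < Yara < Juno.
Then Juno < Ines extends the chain to Ines.
So Ines is heavier.

Ines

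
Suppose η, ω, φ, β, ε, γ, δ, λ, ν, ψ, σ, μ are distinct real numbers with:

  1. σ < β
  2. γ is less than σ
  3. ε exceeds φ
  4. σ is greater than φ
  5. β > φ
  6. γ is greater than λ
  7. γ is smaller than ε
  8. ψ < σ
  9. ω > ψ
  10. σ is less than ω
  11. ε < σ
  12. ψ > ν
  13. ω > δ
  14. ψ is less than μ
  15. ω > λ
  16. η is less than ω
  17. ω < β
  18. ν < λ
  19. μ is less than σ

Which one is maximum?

Chaining downward from β: directly below it, φ, σ, ω; then η, ψ, μ, λ, γ, ε, δ; then ν.
That covers every other element, and nothing is given above β, so β is the maximum.

β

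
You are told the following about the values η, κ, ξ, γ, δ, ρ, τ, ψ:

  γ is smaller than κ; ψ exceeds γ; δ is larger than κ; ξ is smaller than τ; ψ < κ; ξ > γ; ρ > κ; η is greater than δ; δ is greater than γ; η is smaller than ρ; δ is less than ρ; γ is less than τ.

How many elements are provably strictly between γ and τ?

1

Chaining upward from γ reaches: ψ, κ, δ, ξ, η, ρ.
Chaining downward from τ reaches: ξ.
Strictly between γ and τ are those in both lists: ξ — 1 element.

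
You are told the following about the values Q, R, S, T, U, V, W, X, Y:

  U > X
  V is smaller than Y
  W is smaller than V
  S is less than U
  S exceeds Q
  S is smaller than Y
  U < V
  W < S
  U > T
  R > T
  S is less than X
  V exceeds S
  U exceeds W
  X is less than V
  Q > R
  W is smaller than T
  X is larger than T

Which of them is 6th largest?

Q

The consecutive relations fix a unique order: W < T < R < Q < S < X < U < V < Y.
The 6th largest is Q.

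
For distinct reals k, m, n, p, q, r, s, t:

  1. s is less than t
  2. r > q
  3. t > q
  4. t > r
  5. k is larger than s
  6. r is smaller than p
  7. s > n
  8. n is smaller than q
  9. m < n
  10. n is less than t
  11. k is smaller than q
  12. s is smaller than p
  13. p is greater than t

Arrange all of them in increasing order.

m < n < s < k < q < r < t < p

The consecutive links are each given: m < n; n < s; s < k; k < q; q < r; r < t; t < p.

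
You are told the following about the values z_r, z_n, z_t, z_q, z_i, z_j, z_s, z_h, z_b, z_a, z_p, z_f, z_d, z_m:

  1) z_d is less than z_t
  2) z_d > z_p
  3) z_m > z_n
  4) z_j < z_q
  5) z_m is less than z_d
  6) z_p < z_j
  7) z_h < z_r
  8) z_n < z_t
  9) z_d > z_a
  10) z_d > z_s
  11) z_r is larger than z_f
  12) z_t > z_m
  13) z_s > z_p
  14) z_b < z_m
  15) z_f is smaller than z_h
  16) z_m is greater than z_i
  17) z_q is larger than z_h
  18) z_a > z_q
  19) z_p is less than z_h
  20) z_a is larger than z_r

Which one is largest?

z_t

z_p is not greatest since z_p < z_s; z_n is not greatest since z_n < z_m; z_s is not greatest since z_s < z_d; z_i is not greatest since z_i < z_m; z_f is not greatest since z_f < z_r; z_j is not greatest since z_j < z_q; z_h is not greatest since z_h < z_q; z_b is not greatest since z_b < z_m; z_q is not greatest since z_q < z_a; z_r is not greatest since z_r < z_a; z_a is not greatest since z_a < z_d; z_m is not greatest since z_m < z_t; z_d is not greatest since z_d < z_t.
Only z_t has nothing above it, so z_t is the largest.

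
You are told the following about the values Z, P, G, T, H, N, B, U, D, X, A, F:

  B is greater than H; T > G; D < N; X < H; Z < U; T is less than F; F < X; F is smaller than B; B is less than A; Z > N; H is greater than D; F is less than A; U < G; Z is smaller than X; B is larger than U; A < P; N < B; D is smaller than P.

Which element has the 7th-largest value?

The consecutive relations fix a unique order: D < N < Z < U < G < T < F < X < H < B < A < P.
Counting 7 from the largest end gives T.

T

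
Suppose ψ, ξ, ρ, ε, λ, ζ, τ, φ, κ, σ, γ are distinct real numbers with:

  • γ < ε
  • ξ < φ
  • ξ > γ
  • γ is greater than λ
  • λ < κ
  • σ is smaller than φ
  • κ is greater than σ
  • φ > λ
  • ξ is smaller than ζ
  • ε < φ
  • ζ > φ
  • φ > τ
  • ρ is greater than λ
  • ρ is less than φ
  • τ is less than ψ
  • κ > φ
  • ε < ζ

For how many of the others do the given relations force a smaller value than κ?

8

The elements the relations force below κ are λ, ρ, γ, τ, ξ, ε, σ, φ — no chain reaches any other.
That is 8.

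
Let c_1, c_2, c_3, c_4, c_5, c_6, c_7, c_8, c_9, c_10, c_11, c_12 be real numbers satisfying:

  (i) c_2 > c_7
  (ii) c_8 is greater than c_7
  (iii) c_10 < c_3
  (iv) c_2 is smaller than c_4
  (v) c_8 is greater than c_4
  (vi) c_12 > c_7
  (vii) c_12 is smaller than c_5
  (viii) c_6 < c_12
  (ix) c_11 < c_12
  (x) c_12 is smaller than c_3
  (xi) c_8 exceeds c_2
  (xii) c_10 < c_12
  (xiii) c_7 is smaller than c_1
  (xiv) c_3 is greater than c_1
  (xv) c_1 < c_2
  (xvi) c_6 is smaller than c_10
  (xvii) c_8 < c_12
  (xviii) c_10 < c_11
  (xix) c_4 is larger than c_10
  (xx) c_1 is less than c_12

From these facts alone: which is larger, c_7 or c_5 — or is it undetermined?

Chaining the given relations: c_7 < c_1 < c_2 < c_4 < c_8 < c_12 < c_5.
So c_5 is larger.

c_5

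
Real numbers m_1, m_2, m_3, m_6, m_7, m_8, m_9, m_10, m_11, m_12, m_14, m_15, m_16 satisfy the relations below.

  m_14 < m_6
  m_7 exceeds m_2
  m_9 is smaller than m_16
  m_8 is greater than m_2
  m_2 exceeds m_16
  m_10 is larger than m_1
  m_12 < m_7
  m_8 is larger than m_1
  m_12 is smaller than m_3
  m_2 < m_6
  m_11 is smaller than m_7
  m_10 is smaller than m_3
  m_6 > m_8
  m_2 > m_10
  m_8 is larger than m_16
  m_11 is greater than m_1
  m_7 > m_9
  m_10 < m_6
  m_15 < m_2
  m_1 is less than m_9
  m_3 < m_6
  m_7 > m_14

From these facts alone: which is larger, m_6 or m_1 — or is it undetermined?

m_6

m_1 < m_10 and m_10 < m_2 give m_1 < m_2.
With m_2 < m_8: m_1 < m_10 < m_2 < m_8.
Then m_8 < m_6 extends the chain to m_6.
So m_6 is larger.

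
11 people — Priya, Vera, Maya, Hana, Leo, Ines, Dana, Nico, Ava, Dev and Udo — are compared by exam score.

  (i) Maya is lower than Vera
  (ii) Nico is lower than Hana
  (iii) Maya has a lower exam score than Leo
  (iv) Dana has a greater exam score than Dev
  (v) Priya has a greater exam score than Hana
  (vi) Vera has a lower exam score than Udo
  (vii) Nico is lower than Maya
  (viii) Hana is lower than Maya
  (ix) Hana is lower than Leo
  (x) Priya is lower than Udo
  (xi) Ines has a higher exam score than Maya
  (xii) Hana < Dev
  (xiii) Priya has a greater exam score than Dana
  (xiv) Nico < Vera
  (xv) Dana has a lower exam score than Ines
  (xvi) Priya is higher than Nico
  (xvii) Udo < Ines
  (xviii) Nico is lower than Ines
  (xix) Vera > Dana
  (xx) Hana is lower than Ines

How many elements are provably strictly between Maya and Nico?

1

The relations place Nico below Maya. An element lies strictly between them when it is forced above Nico and also forced below Maya.
Above Nico: {Hana, Dev, Dana, Priya, Vera, Udo, Leo, Ines}. Below Maya: {Hana}.
Intersection: {Hana} — 1.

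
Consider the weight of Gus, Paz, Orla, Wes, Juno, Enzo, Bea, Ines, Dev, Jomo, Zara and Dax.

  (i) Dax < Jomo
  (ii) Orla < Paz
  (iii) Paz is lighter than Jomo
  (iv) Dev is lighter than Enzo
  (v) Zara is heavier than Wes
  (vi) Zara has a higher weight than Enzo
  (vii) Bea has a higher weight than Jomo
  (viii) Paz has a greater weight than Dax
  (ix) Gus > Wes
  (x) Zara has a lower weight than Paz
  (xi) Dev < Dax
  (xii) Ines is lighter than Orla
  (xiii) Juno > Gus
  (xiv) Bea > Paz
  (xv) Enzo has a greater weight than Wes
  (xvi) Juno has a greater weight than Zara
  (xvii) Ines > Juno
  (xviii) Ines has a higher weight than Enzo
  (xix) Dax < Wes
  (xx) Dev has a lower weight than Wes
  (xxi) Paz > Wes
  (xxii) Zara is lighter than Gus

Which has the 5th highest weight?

The consecutive relations fix a unique order: Dev < Dax < Wes < Enzo < Zara < Gus < Juno < Ines < Orla < Paz < Jomo < Bea.
Counting 5 from the largest end gives Ines.

Ines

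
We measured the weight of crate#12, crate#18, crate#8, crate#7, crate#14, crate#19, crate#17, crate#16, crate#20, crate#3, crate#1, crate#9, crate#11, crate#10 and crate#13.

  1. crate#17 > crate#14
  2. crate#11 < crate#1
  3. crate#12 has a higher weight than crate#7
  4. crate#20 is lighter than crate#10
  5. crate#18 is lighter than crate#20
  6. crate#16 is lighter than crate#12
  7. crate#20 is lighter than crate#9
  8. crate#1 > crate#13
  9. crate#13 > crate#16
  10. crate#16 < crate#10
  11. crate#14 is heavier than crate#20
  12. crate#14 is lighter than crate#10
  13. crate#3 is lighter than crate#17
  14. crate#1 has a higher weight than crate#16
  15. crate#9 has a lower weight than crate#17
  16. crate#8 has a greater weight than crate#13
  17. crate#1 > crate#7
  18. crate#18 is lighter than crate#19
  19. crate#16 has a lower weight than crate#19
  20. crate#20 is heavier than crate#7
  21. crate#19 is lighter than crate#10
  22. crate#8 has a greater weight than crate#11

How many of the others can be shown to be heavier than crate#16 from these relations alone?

6

Directly above crate#16: crate#13, crate#1, crate#19, crate#12, crate#10.
One step further: crate#8 (6 so far).
No other element is forced above crate#16 by the given relations, so the count is 6.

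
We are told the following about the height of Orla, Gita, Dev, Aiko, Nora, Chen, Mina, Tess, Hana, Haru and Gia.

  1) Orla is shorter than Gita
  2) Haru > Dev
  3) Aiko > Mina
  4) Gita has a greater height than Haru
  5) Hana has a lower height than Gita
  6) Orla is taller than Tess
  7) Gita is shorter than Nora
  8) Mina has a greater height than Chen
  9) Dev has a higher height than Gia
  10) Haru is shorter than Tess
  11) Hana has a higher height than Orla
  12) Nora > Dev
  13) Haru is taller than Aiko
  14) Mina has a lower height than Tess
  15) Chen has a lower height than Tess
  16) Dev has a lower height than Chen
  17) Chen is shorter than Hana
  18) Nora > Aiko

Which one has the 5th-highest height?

Tess

Chaining the given pairs: Gia < Dev < Chen < Mina < Aiko < Haru < Tess < Orla < Hana < Gita < Nora.
Counting 5 from the largest end gives Tess.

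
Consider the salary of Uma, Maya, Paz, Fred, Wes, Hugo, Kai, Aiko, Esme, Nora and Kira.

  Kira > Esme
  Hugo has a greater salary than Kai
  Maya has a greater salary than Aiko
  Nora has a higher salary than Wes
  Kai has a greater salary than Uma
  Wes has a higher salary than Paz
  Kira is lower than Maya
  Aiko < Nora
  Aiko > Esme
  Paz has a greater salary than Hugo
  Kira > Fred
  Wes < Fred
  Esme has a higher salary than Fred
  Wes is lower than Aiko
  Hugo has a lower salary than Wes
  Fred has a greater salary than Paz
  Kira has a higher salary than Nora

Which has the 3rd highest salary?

Piecing the relations together gives one ordering: Uma < Kai < Hugo < Paz < Wes < Fred < Esme < Aiko < Nora < Kira < Maya.
The 3rd largest is Nora.

Nora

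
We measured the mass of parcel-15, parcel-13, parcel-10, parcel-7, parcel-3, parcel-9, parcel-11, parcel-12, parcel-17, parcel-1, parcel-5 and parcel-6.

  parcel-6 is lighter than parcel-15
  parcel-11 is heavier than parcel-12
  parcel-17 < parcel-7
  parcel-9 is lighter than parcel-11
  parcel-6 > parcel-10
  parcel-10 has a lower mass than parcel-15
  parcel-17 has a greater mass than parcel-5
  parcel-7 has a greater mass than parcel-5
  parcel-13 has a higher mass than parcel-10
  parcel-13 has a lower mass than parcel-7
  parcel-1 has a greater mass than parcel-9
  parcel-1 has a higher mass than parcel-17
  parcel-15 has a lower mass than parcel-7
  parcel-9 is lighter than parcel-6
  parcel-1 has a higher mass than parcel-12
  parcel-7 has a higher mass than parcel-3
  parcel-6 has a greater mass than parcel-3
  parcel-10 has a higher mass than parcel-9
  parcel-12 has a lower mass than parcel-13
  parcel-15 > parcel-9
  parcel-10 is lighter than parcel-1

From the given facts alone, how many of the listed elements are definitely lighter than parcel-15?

From parcel-15 the given relations immediately reach parcel-9, parcel-10, parcel-6.
From those, parcel-3 — 4 in total.
No other element is forced below parcel-15 by the given relations, so the count is 4.

4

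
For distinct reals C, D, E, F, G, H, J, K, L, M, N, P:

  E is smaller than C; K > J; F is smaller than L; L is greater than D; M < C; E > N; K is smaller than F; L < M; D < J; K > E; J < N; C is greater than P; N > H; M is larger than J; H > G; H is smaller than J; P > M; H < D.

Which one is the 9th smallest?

L

The consecutive relations fix a unique order: G < H < D < J < N < E < K < F < L < M < P < C.
Counting 9 from the smallest end gives L.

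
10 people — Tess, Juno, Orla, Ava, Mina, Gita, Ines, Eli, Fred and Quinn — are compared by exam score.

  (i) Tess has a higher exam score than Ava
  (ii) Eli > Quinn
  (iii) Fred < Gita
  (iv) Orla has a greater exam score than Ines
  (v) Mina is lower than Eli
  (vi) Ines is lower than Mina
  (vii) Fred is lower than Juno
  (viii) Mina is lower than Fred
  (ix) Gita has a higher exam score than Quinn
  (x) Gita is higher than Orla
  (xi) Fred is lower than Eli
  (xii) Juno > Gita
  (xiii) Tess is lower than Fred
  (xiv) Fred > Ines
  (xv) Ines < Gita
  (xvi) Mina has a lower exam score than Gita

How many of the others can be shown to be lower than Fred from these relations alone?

4

The elements the relations force below Fred are Ines, Ava, Tess, Mina — no chain reaches any other.
That is 4.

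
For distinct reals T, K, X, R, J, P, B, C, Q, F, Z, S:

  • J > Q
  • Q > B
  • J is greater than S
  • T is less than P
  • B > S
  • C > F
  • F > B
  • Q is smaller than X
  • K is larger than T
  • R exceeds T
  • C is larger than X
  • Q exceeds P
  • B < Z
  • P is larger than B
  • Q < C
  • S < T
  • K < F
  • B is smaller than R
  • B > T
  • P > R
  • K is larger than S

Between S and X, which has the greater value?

X

Following the relations from S: S < T < B < R < P < Q < X.
So S < X; X is the larger of the two.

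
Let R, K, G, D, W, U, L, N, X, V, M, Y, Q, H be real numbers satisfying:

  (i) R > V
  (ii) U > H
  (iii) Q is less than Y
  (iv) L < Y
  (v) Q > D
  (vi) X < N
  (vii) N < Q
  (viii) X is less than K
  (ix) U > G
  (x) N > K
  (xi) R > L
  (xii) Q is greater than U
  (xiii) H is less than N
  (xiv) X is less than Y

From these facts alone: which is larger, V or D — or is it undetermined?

Following every chain through V: above V we get R.
D is not reached, and no chain runs the other way from D to V.
So the given relations leave the order of V and D undetermined.

undetermined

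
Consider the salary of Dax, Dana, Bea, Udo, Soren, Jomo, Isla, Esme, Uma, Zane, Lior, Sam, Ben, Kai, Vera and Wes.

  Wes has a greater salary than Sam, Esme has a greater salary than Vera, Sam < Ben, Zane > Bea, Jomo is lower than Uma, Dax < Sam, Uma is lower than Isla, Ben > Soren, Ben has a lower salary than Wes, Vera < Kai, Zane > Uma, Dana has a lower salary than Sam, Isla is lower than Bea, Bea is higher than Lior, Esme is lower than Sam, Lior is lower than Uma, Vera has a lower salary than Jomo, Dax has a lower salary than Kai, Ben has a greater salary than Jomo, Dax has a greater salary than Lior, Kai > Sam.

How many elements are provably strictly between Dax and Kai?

1

The relations place Dax below Kai. An element lies strictly between them when it is forced above Dax and also forced below Kai.
Above Dax: {Sam, Ben, Wes}. Below Kai: {Lior, Vera, Esme, Dana, Sam}.
Intersection: {Sam} — 1.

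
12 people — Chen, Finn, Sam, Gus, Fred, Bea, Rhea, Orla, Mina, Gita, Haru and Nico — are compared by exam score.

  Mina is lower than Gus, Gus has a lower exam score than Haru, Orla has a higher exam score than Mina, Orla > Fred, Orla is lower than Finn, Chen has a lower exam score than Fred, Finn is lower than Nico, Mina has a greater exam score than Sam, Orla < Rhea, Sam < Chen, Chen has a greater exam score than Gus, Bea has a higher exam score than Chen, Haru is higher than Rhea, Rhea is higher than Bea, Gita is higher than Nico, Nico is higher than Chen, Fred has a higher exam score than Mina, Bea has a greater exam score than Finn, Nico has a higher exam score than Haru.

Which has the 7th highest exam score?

Orla

Chaining the given pairs: Sam < Mina < Gus < Chen < Fred < Orla < Finn < Bea < Rhea < Haru < Nico < Gita.
Counting 7 from the largest end gives Orla.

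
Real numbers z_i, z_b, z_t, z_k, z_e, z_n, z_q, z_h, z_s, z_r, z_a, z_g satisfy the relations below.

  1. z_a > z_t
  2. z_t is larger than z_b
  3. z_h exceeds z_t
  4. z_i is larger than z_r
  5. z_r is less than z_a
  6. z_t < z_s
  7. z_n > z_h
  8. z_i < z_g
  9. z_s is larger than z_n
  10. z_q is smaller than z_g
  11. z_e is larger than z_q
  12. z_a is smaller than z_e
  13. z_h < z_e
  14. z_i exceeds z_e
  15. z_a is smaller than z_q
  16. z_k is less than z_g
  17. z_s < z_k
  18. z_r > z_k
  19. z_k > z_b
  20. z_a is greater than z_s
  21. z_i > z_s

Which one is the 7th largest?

The consecutive relations fix a unique order: z_b < z_t < z_h < z_n < z_s < z_k < z_r < z_a < z_q < z_e < z_i < z_g.
Counting 7 from the largest end gives z_k.

z_k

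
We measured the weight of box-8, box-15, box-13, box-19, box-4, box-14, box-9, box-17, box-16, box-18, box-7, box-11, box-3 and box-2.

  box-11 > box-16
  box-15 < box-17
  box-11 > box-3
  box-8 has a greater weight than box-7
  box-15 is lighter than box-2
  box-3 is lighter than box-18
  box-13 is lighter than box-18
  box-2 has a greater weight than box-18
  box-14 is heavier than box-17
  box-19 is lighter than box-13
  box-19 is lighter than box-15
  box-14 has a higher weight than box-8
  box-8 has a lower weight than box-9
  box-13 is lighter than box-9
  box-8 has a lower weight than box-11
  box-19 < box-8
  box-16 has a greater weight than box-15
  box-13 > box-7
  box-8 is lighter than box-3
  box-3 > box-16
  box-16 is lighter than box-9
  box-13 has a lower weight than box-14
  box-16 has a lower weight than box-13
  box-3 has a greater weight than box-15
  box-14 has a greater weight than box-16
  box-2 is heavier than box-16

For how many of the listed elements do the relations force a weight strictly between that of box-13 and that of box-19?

Chaining upward from box-19 reaches: box-15, box-8, box-17, box-16, box-3, box-18, box-14, box-2, box-9, box-11.
Chaining downward from box-13 reaches: box-7, box-15, box-16.
Strictly between box-19 and box-13 are those in both lists: box-15, box-16 — 2 elements.

2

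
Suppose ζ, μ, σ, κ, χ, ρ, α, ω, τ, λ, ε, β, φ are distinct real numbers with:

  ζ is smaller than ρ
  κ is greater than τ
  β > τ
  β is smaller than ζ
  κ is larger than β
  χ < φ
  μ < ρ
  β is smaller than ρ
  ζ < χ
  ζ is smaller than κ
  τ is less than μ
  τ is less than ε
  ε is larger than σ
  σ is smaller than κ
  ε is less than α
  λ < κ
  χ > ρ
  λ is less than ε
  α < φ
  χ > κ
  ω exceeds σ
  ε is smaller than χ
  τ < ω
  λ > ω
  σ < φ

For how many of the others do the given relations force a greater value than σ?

7

Directly above σ: ω, ε, κ, φ.
One step further: λ, χ, α (7 so far).
No other element is forced above σ by the given relations, so the count is 7.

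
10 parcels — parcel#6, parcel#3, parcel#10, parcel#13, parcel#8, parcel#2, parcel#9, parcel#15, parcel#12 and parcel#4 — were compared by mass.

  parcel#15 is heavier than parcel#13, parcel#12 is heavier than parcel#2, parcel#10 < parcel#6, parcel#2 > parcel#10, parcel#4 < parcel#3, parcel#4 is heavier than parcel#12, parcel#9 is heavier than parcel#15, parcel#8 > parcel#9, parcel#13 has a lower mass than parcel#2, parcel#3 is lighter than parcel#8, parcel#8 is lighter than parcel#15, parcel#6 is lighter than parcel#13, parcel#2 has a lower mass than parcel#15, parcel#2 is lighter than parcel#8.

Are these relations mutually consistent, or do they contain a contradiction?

Chaining the given relations yields parcel#8 < parcel#15 < parcel#9, so parcel#8 < parcel#9. But one relation states parcel#9 < parcel#8. These cannot both hold.

inconsistent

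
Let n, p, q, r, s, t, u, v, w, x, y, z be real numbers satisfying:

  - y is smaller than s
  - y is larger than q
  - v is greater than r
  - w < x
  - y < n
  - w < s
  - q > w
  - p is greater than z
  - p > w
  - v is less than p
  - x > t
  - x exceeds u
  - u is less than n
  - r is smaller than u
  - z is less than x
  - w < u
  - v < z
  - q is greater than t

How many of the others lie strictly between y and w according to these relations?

1

Chaining upward from w reaches: q, u, s, x, n, p.
Chaining downward from y reaches: t, q.
Strictly between w and y are those in both lists: q — 1 element.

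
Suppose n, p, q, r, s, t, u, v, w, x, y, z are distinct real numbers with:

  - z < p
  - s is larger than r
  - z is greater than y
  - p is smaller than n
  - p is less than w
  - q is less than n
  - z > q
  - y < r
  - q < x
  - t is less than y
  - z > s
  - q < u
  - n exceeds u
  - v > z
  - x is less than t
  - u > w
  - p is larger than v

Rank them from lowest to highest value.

Nothing is placed below q, so it is least; from there q < x; x < t; t < y; y < r; r < s; s < z; z < v; v < p; p < w; w < u; u < n, each given directly.

q < x < t < y < r < s < z < v < p < w < u < n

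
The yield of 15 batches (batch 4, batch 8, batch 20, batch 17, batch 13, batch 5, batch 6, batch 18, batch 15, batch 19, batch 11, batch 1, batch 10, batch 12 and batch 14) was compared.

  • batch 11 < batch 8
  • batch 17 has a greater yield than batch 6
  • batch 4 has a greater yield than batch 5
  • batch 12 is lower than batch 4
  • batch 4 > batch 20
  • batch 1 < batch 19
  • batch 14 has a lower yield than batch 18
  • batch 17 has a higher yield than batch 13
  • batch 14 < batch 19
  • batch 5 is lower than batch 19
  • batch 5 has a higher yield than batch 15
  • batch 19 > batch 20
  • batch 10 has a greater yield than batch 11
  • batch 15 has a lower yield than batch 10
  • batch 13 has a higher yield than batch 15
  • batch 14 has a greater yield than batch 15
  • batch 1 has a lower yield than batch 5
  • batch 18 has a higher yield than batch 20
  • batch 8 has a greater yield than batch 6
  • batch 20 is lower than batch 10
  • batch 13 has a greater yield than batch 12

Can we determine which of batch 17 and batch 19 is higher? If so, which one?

undetermined

Following every chain through batch 17: below batch 17 we get batch 15, batch 12, batch 6, batch 13.
batch 19 is not reached, and no chain runs the other way from batch 19 to batch 17.
So the given relations leave the order of batch 17 and batch 19 undetermined.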